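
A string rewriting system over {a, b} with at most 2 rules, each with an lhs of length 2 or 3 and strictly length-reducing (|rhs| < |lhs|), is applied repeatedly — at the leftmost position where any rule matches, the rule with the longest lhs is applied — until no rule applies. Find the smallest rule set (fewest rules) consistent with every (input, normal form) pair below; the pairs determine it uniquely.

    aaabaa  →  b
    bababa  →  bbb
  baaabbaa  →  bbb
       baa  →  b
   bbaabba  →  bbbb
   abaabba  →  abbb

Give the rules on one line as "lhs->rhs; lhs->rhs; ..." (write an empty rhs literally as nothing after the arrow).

aaa->; ba->b

  | aaabaa => baa => ba => b
  | bababa => bbaba => bbba => bbb
  | baaabbaa => baabbaa => babbaa => bbbaa => bbba => bbb
  | baa => ba => b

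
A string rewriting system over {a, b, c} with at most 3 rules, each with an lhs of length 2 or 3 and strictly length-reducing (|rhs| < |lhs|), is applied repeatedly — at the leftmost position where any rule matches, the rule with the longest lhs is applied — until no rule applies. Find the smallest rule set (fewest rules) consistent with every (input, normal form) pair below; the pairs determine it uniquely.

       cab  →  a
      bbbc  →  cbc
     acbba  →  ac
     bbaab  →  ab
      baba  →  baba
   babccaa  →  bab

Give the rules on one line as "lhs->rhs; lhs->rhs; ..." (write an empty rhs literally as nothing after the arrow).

  | cab => a
  | bbbc => cbc
  | acbba => acca => ac
  | bbaab => caab => ab

bb->c; ca->; cab->a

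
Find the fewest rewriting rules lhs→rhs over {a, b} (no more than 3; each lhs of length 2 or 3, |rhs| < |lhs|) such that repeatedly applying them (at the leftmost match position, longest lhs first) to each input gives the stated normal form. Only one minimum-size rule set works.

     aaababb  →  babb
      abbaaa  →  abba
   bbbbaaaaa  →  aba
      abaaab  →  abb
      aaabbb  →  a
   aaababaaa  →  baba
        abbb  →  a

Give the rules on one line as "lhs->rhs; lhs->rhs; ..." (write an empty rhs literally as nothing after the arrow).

  | aaababb => aababb => babb
  | abbaaa => abbaa => abba
  | bbbbaaaaa => abaaaaa => abaaaa => abaaa => abaa => aba
  | abaaab => abaab => abb

aa->a; aab->b; bbb->a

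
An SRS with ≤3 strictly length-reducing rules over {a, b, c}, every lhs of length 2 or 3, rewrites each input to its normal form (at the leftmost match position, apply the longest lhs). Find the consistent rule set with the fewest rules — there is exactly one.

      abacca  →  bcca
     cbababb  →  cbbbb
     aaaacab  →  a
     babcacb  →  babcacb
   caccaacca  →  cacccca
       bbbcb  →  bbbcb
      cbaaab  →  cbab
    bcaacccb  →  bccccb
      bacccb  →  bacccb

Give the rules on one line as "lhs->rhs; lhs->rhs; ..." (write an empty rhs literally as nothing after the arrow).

  | abacca => bcca
  | cbababb => cbbbb
  | aaaacab => aacab => cab => a
  | babcacb

aa->; aba->b; cab->a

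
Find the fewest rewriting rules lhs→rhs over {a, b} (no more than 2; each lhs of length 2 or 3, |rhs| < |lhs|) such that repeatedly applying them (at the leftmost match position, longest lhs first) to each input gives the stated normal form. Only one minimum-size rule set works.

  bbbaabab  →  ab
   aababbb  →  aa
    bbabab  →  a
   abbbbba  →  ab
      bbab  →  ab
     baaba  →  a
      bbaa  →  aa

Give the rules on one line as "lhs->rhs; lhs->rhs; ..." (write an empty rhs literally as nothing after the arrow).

  | bbbaabab => baabab => babab => bbab => ab
  | aababbb => aabbbb => aabb => aa
  | bbabab => abab => abb => a
  | abbbbba => abbba => aba => ab

ba->b; bb->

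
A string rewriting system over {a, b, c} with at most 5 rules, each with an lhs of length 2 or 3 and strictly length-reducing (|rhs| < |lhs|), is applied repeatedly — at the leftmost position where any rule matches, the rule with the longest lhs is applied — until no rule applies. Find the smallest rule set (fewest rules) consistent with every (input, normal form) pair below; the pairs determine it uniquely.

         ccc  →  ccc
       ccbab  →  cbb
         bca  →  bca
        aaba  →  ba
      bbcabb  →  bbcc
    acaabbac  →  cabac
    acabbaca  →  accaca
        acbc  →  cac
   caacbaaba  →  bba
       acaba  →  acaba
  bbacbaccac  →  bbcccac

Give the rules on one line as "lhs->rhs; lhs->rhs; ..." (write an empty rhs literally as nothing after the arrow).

  | ccc
  | ccbab => cbb
  | bca
  | aaba => ba

aa->; abb->c; acb->ca; cba->b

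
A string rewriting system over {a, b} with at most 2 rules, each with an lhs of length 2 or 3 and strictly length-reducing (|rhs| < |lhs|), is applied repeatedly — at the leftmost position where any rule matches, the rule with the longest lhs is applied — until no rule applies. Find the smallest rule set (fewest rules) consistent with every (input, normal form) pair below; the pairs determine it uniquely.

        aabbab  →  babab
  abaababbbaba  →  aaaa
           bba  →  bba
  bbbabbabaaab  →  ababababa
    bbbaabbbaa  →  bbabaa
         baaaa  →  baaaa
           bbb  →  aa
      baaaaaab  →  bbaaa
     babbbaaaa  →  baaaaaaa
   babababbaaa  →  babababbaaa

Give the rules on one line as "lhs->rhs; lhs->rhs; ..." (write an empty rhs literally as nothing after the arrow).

  | aabbab => babab
  | abaababbbaba => abbaabbbaba => abbbabbaba => aaaabbaba => aabababa => baababa => bbaaba => bbbaa => aaaa
  | bba
  | bbbabbabaaab => aaabbabaaab => abababaaab => ababababa

aab->ba; bbb->aa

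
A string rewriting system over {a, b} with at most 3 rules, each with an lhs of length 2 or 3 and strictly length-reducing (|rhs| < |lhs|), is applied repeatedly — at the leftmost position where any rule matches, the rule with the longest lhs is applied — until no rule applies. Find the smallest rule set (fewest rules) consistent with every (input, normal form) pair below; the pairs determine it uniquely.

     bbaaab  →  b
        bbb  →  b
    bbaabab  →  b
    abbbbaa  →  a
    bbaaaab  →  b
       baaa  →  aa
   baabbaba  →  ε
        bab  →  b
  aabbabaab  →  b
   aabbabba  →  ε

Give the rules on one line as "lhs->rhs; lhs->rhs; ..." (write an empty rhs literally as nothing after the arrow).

  | bbaaab => baaab => aab => ab => b
  | bbb => bb => b
  | bbaabab => baabab => abab => bab => b
  | abbbbaa => bbbbaa => bbbaa => bbaa => baa => a

ab->b; ba->; bb->b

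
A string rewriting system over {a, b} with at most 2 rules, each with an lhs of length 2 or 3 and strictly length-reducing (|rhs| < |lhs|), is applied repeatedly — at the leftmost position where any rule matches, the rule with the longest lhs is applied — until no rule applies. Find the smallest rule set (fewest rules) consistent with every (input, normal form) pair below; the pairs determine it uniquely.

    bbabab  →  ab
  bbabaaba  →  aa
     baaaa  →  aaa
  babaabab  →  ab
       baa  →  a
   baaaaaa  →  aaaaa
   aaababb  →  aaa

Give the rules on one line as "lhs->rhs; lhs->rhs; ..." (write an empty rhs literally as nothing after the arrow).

ba->; bb->

  | bbabab => abab => ab
  | bbabaaba => abaaba => aaba => aa
  | baaaa => aaa
  | babaabab => baabab => abab => ab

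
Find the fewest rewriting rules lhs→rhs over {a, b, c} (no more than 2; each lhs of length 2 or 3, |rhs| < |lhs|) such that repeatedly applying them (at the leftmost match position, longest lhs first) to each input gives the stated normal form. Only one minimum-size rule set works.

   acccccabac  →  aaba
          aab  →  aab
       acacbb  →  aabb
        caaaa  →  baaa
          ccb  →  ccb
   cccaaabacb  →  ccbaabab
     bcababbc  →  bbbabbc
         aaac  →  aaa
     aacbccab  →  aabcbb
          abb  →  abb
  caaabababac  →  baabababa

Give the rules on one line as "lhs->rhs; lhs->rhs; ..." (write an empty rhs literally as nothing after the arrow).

  | acccccabac => accccabac => acccabac => accabac => acabac => aabac => aaba
  | aab
  | acacbb => aacbb => aabb
  | caaaa => baaa

ac->a; ca->b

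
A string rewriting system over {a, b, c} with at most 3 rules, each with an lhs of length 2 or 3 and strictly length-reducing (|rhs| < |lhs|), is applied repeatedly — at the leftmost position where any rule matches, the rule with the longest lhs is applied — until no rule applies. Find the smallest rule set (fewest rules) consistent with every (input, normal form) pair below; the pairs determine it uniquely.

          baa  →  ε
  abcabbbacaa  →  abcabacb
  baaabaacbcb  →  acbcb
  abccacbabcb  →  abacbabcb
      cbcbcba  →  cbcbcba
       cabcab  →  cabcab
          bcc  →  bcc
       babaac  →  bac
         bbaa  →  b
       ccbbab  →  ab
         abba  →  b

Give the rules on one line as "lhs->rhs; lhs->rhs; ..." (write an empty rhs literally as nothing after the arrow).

  | baa => bb => ε
  | abcabbbacaa => abcabacaa => abcabacb
  | baaabaacbcb => bbabaacbcb => abaacbcb => abbcbcb => acbcb
  | abccacbabcb => abacbabcb

aa->b; bb->; cca->a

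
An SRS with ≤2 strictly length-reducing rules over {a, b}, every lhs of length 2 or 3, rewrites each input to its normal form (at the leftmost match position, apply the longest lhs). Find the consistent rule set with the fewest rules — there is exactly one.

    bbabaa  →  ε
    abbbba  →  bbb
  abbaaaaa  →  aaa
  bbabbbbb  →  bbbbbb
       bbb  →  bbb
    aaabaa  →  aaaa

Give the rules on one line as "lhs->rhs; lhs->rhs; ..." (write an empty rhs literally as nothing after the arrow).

abb->bb; ba->

  | bbabaa => bbaa => ba => ε
  | abbbba => bbbba => bbb
  | abbaaaaa => bbaaaaa => baaaa => aaa
  | bbabbbbb => bbbbbb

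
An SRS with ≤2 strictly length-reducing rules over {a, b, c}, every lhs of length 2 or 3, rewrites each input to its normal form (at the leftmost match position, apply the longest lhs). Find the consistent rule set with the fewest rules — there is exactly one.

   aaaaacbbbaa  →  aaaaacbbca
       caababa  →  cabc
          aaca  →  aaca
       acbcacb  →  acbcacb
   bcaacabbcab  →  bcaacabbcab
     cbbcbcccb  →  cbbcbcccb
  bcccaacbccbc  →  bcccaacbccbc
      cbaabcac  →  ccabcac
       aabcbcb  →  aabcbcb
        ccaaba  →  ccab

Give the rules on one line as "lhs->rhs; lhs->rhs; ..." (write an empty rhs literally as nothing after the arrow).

  | aaaaacbbbaa => aaaaacbbca
  | caababa => cabba => cabc
  | aaca
  | acbcacb

aba->b; ba->c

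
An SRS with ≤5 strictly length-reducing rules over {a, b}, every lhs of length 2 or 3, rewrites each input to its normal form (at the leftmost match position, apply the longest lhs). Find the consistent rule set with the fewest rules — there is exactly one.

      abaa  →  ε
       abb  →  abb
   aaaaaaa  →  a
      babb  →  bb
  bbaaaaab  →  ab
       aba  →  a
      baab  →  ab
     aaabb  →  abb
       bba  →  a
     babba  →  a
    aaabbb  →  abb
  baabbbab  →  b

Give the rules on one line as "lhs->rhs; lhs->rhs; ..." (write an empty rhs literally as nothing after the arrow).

aa->; ba->; bba->a; bbb->bb

  | abaa => aa => ε
  | abb
  | aaaaaaa => aaaaa => aaa => a
  | babb => bb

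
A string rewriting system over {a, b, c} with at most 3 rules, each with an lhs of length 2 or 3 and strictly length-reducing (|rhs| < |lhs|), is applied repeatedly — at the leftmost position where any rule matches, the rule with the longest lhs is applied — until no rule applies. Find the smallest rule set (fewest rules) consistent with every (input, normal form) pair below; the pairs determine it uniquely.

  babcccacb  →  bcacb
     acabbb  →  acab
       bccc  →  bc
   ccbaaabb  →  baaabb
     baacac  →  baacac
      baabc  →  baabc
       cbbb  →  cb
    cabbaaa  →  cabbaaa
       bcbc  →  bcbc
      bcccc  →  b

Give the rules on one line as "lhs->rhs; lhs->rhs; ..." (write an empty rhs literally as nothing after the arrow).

  | babcccacb => bcccacb => bcacb
  | acabbb => acab
  | bccc => bc
  | ccbaaabb => baaabb

bab->b; bbb->b; cc->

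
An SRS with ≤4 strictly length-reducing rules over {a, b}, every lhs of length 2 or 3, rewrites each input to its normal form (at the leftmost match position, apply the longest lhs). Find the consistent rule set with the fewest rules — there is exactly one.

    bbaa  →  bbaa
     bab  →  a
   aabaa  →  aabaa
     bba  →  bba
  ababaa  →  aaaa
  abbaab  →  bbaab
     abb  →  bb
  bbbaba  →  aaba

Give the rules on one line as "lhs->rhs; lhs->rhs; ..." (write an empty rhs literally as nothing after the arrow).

  | bbaa
  | bab => a
  | aabaa
  | bba

abb->bb; bab->a; bbb->a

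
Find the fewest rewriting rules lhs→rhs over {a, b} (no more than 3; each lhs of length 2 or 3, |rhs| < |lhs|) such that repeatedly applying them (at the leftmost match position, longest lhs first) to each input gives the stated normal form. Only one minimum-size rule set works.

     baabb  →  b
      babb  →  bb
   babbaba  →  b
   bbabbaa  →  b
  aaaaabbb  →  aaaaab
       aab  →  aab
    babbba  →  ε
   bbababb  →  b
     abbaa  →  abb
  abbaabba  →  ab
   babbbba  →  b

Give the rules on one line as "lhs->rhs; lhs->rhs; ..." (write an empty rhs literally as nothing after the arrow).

  | baabb => bbb => b
  | babb => bb
  | babbaba => bbaba => bba => b
  | bbabbaa => bbbaa => baa => b

ba->; baa->b; bbb->b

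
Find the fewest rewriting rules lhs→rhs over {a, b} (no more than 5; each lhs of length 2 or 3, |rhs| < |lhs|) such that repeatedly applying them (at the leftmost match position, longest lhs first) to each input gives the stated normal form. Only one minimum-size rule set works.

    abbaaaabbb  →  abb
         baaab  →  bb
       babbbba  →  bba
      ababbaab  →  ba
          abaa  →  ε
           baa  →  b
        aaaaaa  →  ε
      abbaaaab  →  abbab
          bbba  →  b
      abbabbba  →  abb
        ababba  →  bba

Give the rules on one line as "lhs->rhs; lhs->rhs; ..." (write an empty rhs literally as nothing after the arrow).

  | abbaaaabbb => abbabbb => abbaba => abbaa => abb
  | baaab => bb
  | babbbba => bababa => baaba => bba
  | ababbaab => aabbaab => bbaab => bbb => ba

aa->; aaa->; aba->aa; bbb->ba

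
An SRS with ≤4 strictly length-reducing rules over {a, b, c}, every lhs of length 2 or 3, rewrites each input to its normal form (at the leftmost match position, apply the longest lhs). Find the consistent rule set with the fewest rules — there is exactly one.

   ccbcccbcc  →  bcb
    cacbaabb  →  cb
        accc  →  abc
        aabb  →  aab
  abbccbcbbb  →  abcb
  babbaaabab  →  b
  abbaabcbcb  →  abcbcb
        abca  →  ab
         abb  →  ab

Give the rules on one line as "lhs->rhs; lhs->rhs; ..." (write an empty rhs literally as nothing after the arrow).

  | ccbcccbcc => bbcccbcc => bcccbcc => bbcbcc => bcbcc => bcbb => bcb
  | cacbaabb => cbaabb => cbabb => cbbb => cbb => cb
  | accc => abc
  | aabb => aab

ba->b; bb->b; ca->; cc->b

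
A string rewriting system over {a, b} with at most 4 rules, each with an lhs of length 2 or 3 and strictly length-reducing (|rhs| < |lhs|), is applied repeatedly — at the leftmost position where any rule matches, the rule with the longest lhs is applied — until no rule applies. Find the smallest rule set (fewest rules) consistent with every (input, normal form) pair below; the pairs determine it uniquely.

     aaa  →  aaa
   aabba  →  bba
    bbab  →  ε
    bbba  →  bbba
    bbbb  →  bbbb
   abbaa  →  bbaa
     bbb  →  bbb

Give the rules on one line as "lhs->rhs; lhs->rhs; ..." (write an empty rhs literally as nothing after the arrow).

  | aaa
  | aabba => abba => bba
  | bbab => bab => ab => ε
  | bbba

ab->; abb->bb; bab->ab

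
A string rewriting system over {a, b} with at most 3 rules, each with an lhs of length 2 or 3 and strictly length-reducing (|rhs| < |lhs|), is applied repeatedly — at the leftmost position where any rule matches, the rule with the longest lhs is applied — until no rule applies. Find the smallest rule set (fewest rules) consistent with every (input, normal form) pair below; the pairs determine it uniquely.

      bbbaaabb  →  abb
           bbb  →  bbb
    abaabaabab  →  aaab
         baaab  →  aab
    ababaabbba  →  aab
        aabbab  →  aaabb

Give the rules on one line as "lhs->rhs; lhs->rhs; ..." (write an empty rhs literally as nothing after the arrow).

ba->; bba->ab

  | bbbaaabb => babaabb => baabb => abb
  | bbb
  | abaabaabab => aabaabab => aaabab => aaab
  | baaab => aab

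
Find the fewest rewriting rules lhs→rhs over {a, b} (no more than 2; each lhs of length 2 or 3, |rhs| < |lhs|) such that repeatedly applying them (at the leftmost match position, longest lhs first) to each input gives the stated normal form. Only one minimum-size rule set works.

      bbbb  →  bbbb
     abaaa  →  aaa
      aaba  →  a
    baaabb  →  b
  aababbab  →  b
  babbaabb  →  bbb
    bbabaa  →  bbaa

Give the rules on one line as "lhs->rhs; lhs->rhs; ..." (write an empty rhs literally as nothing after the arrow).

aab->; ab->

  | bbbb
  | abaaa => aaa
  | aaba => a
  | baaabb => bab => b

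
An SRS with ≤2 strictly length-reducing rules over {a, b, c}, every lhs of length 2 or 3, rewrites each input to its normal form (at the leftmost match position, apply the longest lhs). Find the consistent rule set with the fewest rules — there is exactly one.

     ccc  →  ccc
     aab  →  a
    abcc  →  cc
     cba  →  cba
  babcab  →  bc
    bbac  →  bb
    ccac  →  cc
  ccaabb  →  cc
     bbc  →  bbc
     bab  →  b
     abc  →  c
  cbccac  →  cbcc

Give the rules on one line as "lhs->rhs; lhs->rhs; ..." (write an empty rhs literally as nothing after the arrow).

  | ccc
  | aab => a
  | abcc => cc
  | cba

ab->; ac->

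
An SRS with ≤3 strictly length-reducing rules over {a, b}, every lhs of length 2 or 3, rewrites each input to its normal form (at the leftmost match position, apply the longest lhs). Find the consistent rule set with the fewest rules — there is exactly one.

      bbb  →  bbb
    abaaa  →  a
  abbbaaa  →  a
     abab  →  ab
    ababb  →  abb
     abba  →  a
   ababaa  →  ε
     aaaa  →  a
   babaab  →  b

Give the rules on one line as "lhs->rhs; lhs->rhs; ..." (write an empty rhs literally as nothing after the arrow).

  | bbb
  | abaaa => aaaa => a
  | abbbaaa => abbaaa => abaaa => aaaa => a
  | abab => aab => ab

aa->a; aaa->; ba->a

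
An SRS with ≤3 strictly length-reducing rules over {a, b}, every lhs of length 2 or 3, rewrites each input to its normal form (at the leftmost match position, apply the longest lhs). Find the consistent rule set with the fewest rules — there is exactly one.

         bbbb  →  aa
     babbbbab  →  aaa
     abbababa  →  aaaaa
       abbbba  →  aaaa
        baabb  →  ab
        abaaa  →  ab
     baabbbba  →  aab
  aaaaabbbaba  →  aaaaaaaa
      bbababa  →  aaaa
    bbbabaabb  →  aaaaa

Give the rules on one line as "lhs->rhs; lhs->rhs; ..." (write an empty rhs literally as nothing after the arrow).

  | bbbb => abb => aa
  | babbbbab => bbbbbab => abbbab => aabab => aabb => aaa
  | abbababa => aaababa => aaabba => aaaaa
  | abbbba => aabba => aaaa

ba->b; bb->a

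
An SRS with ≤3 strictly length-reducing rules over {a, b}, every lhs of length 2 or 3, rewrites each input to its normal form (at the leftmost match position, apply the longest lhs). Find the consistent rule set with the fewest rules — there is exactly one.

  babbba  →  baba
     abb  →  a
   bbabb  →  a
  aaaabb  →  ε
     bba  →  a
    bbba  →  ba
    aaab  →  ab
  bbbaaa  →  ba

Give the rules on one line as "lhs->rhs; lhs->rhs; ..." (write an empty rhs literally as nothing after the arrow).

aa->; bb->

  | babbba => baba
  | abb => a
  | bbabb => abb => a
  | aaaabb => aabb => bb => ε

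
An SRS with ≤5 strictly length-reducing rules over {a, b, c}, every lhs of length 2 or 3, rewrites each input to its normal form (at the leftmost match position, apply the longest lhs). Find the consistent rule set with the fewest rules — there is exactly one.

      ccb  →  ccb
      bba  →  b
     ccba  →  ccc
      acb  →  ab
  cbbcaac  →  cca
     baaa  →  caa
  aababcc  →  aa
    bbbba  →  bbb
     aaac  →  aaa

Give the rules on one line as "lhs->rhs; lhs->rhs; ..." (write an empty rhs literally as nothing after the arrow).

  | ccb
  | bba => b
  | ccba => ccc
  | acb => ab

ac->a; ba->c; bba->b; bc->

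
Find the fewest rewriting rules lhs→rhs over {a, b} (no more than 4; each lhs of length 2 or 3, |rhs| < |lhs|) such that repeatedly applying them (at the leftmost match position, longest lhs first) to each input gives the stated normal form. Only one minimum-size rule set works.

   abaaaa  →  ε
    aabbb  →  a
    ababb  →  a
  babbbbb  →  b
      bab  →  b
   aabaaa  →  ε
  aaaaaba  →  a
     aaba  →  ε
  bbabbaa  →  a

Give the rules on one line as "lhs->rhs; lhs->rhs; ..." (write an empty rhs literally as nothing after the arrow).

  | abaaaa => aaaa => aa => ε
  | aabbb => abb => a
  | ababb => abb => a
  | babbbbb => bbbbb => bbb => b

aa->; aab->a; ba->; bb->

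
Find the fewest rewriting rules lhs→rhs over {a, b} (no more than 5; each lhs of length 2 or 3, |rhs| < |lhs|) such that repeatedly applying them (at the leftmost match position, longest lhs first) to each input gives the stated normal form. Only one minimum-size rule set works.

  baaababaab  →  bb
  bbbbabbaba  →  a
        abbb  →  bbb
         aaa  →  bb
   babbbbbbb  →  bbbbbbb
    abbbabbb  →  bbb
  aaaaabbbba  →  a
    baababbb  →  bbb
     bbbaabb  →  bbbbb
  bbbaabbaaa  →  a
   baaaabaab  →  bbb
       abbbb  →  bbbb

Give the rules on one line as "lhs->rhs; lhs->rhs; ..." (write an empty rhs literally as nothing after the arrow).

aaa->bb; ab->b; ba->a; baa->b

  | baaababaab => bababaab => ababaab => babaab => abaab => baab => bb
  | bbbbabbaba => bbbabbaba => bbabbaba => babbaba => abbaba => bbaba => baba => aba => ba => a
  | abbb => bbb
  | aaa => bb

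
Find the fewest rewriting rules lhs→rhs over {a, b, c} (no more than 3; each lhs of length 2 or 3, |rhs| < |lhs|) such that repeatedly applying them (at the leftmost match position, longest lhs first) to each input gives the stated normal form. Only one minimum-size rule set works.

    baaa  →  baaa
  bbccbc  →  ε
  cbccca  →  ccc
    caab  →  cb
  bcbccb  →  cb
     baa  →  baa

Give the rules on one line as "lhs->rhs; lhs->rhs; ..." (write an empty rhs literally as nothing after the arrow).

bc->; ca->c

  | baaa
  | bbccbc => bcbc => bc => ε
  | cbccca => ccca => ccc
  | caab => cab => cb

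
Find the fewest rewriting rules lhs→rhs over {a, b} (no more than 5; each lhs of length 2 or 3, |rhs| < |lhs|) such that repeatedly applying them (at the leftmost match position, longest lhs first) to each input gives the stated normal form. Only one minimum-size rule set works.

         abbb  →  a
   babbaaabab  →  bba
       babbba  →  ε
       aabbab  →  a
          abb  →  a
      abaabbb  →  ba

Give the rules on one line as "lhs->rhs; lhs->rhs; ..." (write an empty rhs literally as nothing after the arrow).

aa->b; ab->a; baa->; bbb->

  | abbb => abb => ab => a
  | babbaaabab => babaaabab => baaaabab => aabab => bbab => bba
  | babbba => babba => baba => baa => ε
  | aabbab => bbbab => ab => a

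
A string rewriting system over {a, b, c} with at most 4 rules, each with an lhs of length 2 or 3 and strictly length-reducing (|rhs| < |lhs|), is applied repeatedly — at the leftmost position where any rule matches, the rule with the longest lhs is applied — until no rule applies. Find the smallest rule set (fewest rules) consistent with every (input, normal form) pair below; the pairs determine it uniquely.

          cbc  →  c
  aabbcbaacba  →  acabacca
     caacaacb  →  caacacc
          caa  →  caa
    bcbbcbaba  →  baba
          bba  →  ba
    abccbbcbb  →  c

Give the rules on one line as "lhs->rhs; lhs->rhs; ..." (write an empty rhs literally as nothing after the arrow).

  | cbc => c
  | aabbcbaacba => aabcbaacba => acabaacba => acabacca
  | caacaacb => caacacc
  | caa

abc->ca; acb->cc; bb->b; cb->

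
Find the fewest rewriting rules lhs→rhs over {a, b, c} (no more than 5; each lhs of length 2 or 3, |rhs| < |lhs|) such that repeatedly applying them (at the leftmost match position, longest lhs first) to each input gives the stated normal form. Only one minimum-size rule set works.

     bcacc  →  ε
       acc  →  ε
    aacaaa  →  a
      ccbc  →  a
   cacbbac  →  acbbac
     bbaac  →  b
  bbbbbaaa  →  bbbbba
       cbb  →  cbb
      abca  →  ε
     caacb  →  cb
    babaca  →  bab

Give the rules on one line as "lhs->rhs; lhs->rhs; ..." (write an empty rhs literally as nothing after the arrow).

aa->; bc->; ca->a; cc->a

  | bcacc => acc => aa => ε
  | acc => aa => ε
  | aacaaa => caaa => aaa => a
  | ccbc => abc => a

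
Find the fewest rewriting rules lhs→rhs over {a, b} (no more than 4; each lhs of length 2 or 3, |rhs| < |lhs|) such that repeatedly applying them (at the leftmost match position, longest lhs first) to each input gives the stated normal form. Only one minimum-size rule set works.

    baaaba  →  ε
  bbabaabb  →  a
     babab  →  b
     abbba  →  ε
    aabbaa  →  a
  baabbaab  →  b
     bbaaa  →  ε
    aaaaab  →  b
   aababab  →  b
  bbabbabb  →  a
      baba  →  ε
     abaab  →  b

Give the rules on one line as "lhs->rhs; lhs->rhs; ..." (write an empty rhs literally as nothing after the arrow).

aa->; ab->b; ba->; bb->a

  | baaaba => aaba => ba => ε
  | bbabaabb => aabaabb => baabb => abb => bb => a
  | babab => bab => b
  | abbba => bbba => aba => ba => ε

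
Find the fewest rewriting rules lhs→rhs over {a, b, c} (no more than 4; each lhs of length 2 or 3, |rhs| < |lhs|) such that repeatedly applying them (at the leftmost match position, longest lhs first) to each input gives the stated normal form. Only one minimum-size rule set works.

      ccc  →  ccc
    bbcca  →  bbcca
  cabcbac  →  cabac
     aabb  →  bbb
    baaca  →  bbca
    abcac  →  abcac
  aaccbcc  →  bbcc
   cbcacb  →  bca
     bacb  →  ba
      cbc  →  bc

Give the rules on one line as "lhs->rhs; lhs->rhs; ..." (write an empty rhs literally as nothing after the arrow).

aa->b; cb->; cbc->bc

  | ccc
  | bbcca
  | cabcbac => cabac
  | aabb => bbb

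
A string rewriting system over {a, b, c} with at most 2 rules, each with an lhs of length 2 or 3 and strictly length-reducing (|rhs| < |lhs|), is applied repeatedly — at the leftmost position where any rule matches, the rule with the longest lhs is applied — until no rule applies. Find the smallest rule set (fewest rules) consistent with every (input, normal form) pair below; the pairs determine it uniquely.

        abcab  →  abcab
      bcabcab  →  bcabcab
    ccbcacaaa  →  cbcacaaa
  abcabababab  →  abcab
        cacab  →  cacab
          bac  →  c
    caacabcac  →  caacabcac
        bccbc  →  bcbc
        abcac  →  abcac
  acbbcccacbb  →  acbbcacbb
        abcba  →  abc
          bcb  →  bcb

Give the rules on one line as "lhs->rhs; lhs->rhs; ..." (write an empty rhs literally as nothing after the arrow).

  | abcab
  | bcabcab
  | ccbcacaaa => cbcacaaa
  | abcabababab => abcababab => abcabab => abcab

ba->; cc->c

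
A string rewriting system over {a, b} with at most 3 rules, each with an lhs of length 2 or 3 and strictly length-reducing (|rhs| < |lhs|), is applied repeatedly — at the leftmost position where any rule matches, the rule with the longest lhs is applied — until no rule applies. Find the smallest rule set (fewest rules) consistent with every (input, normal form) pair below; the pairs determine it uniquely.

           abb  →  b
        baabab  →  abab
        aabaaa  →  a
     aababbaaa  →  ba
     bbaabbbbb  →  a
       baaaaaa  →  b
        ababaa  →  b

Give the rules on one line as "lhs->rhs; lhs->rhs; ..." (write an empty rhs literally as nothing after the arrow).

  | abb => aa => b
  | baabab => bbbab => abab
  | aabaaa => bbaaa => aaaa => baa => bb => a
  | aababbaaa => bbabbaaa => aabbaaa => bbbaaa => abaaa => abba => aaa => ba

aa->b; bb->a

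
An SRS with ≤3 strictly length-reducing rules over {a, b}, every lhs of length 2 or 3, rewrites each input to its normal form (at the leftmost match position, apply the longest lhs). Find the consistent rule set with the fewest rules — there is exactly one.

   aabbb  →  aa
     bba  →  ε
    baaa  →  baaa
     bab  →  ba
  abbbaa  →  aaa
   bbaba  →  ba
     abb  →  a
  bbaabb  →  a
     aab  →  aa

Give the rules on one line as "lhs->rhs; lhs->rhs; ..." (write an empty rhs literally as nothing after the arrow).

  | aabbb => aabb => aab => aa
  | bba => ε
  | baaa
  | bab => ba

ab->a; bba->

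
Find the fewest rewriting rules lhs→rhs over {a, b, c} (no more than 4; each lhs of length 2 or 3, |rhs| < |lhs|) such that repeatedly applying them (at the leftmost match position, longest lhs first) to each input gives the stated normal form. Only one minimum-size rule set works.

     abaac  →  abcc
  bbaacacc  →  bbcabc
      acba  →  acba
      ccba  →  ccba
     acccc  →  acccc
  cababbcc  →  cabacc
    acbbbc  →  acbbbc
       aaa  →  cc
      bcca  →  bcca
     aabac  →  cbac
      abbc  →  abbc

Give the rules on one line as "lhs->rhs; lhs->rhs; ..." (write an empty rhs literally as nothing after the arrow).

  | abaac => abcc
  | bbaacacc => bbccacc => bbcabc
  | acba
  | ccba

aa->c; aaa->cc; bab->ba; cac->ab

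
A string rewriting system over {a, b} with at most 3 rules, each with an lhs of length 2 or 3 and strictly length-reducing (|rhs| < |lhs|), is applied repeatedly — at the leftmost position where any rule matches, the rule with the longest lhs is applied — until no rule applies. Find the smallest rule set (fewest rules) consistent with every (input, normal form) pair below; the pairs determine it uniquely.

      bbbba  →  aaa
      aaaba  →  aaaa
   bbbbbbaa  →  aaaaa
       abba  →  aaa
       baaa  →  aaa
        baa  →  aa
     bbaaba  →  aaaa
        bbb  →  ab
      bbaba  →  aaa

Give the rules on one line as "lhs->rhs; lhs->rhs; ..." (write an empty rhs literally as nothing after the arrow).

  | bbbba => abba => aaa
  | aaaba => aaaa
  | bbbbbbaa => abbbbaa => aabbaa => aaaaa
  | abba => aaa

ba->a; bb->a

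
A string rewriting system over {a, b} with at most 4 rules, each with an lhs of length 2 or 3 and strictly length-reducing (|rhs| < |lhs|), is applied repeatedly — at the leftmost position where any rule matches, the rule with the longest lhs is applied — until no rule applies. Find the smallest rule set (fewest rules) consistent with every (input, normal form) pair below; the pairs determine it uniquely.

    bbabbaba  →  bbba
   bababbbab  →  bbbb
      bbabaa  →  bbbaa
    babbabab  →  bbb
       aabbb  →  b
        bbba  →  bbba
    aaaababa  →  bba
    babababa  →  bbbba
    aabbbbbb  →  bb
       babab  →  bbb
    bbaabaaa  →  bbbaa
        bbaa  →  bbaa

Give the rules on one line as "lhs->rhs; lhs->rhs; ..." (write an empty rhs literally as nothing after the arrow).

aaa->aa; ab->b; abb->

  | bbabbaba => bbaba => bbba
  | bababbbab => bbabbbab => bbbab => bbbb
  | bbabaa => bbbaa
  | babbabab => babab => bbab => bbb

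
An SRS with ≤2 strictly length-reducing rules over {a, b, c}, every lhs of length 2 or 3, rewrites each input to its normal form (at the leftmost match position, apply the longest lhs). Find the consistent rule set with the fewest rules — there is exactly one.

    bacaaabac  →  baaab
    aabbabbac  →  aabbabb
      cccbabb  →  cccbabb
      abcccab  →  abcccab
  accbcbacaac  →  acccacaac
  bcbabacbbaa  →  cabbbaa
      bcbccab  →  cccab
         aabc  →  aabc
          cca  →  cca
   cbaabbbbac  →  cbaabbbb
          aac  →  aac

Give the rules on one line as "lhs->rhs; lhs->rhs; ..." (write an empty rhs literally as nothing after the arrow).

  | bacaaabac => baaabac => baaab
  | aabbabbac => aabbabb
  | cccbabb
  | abcccab

bac->b; bcb->c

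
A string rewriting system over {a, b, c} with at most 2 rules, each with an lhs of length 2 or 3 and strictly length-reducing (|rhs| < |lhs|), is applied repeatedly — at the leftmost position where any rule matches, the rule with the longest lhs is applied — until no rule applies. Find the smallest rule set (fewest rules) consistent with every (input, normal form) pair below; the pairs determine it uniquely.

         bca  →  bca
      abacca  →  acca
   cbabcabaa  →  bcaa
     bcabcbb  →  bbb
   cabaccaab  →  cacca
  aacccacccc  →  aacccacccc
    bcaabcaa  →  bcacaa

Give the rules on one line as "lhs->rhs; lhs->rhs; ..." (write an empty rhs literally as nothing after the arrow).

ab->; cb->b

  | bca
  | abacca => acca
  | cbabcabaa => babcabaa => bcabaa => bcaa
  | bcabcbb => bccbb => bcbb => bbb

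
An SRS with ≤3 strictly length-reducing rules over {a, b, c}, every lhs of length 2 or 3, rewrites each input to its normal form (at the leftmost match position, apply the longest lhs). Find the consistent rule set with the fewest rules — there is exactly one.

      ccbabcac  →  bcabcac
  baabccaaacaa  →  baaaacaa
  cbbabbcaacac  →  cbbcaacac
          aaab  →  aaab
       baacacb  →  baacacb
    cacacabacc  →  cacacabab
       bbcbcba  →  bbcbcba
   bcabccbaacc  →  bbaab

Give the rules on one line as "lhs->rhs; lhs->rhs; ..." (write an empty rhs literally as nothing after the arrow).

abb->; cc->b; ccb->bc

  | ccbabcac => bcabcac
  | baabccaaacaa => baabbaaacaa => baaaacaa
  | cbbabbcaacac => cbbcaacac
  | aaab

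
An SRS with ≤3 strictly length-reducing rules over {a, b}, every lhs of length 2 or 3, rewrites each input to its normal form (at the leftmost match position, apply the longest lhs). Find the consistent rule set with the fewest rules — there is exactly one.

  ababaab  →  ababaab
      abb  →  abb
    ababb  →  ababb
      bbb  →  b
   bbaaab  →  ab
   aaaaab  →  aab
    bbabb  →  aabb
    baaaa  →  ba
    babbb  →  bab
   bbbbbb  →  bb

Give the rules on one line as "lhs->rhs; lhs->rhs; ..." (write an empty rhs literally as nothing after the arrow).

aaa->; bba->aa; bbb->b

  | ababaab
  | abb
  | ababb
  | bbb => b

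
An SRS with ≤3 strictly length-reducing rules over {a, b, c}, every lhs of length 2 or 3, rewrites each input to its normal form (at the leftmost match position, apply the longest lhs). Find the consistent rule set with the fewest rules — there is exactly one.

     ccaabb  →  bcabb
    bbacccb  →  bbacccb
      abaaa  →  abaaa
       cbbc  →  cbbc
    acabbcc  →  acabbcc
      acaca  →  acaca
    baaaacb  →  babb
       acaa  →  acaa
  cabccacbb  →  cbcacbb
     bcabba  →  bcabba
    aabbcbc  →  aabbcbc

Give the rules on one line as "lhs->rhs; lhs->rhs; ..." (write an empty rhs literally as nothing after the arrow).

aac->bc; abc->b; cca->bc

  | ccaabb => bcabb
  | bbacccb
  | abaaa
  | cbbc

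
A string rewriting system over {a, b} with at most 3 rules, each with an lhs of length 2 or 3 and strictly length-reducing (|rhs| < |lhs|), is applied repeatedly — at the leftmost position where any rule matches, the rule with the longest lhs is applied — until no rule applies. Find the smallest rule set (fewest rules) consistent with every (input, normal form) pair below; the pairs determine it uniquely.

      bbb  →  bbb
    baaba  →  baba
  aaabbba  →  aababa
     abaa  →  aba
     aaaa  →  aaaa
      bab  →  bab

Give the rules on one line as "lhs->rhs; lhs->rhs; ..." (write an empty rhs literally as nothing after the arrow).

  | bbb
  | baaba => baba
  | aaabbba => aababa
  | abaa => aba

abb->ba; baa->ba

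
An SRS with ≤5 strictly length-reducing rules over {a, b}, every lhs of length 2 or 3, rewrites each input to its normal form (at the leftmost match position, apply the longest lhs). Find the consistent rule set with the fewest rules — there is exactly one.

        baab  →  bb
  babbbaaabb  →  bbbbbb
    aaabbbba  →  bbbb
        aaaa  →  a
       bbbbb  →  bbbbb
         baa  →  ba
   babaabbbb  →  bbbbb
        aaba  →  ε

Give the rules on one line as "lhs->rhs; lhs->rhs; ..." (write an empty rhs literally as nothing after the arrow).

aa->a; ab->b; aba->; bba->bb

  | baab => bab => bb
  | babbbaaabb => bbbbaaabb => bbbbaabb => bbbbabb => bbbbbb
  | aaabbbba => aabbbba => abbbba => bbbba => bbbb
  | aaaa => aaa => aa => a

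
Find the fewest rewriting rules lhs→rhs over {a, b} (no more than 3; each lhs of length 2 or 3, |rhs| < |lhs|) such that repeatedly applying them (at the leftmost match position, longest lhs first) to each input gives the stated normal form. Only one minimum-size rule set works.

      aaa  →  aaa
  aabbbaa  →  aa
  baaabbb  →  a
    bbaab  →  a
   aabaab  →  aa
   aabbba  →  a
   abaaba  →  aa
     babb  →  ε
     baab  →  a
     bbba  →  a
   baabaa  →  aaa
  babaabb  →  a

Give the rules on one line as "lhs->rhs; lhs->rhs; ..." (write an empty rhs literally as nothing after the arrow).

ab->; abb->; ba->a

  | aaa
  | aabbbaa => abaa => aa
  | baaabbb => aaabbb => aab => a
  | bbaab => baab => aab => a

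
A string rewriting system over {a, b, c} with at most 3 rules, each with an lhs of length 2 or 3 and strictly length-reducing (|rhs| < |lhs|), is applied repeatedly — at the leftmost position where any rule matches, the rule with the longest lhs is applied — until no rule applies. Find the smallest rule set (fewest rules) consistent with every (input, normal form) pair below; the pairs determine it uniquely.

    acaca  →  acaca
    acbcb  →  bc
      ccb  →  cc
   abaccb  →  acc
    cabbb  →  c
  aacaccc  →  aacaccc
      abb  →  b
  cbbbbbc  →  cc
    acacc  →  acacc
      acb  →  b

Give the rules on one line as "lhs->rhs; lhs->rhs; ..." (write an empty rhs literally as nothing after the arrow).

  | acaca
  | acbcb => bcb => bc
  | ccb => cc
  | abaccb => accb => acc

ab->; acb->b; cb->c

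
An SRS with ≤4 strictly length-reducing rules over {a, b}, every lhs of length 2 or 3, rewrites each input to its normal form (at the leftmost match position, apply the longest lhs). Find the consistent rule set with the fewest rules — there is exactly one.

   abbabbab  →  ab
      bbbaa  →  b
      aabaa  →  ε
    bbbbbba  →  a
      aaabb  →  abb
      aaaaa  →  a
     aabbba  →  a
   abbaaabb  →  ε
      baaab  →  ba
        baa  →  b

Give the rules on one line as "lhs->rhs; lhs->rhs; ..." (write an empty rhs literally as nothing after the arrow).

aa->; aab->aa; bab->ba; bba->a

  | abbabbab => aabbab => aabab => aaab => ab
  | bbbaa => baa => b
  | aabaa => aaaa => aa => ε
  | bbbbbba => bbbba => bba => a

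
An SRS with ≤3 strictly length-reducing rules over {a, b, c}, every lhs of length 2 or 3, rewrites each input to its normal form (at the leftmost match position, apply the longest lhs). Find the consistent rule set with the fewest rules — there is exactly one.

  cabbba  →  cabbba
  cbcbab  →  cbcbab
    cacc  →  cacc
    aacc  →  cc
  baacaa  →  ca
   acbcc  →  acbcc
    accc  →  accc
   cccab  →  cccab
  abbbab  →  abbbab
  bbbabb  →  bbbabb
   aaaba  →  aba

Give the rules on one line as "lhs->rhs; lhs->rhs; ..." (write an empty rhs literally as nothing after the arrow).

aa->; bca->c

  | cabbba
  | cbcbab
  | cacc
  | aacc => cc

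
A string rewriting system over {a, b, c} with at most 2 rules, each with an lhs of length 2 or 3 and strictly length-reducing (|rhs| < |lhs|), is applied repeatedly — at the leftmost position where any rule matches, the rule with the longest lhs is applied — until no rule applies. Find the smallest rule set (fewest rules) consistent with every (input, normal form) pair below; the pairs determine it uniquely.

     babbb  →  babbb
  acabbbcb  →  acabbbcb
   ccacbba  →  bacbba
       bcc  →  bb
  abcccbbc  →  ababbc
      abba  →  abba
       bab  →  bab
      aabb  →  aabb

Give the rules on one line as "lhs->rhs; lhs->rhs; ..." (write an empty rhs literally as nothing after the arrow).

cc->b; ccc->a

  | babbb
  | acabbbcb
  | ccacbba => bacbba
  | bcc => bb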